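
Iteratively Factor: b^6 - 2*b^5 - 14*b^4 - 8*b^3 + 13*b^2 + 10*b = (b - 5)*(b^5 + 3*b^4 + b^3 - 3*b^2 - 2*b) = b*(b - 5)*(b^4 + 3*b^3 + b^2 - 3*b - 2) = b*(b - 5)*(b - 1)*(b^3 + 4*b^2 + 5*b + 2) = b*(b - 5)*(b - 1)*(b + 1)*(b^2 + 3*b + 2) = b*(b - 5)*(b - 1)*(b + 1)*(b + 2)*(b + 1)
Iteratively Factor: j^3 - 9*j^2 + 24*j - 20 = (j - 2)*(j^2 - 7*j + 10) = (j - 2)^2*(j - 5)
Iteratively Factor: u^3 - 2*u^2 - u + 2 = (u - 2)*(u^2 - 1) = (u - 2)*(u - 1)*(u + 1)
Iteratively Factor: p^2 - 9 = (p + 3)*(p - 3)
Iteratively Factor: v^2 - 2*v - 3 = (v + 1)*(v - 3)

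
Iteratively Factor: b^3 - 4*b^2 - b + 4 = (b - 1)*(b^2 - 3*b - 4) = (b - 1)*(b + 1)*(b - 4)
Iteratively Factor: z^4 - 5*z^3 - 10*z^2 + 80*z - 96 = (z - 3)*(z^3 - 2*z^2 - 16*z + 32) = (z - 3)*(z - 2)*(z^2 - 16) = (z - 3)*(z - 2)*(z + 4)*(z - 4)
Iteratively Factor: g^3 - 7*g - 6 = (g - 3)*(g^2 + 3*g + 2) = (g - 3)*(g + 1)*(g + 2)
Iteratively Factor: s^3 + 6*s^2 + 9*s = (s + 3)*(s^2 + 3*s) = s*(s + 3)*(s + 3)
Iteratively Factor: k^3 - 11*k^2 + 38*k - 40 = (k - 4)*(k^2 - 7*k + 10) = (k - 5)*(k - 4)*(k - 2)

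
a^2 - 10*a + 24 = (a - 6)*(a - 4)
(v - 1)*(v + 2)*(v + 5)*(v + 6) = v^4 + 12*v^3 + 39*v^2 + 8*v - 60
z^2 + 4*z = z*(z + 4)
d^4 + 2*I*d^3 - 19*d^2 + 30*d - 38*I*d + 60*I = (d - 3)*(d - 2)*(d + 5)*(d + 2*I)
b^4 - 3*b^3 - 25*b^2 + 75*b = b*(b - 5)*(b - 3)*(b + 5)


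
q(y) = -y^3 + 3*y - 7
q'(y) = 3 - 3*y^2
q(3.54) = -40.74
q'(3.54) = -34.59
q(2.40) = -13.62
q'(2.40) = -14.28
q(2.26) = -11.76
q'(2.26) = -12.32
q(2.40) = -13.62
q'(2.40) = -14.28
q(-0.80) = -8.89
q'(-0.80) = 1.08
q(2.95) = -23.82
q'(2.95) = -23.11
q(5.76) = -180.82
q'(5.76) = -96.53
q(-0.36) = -8.03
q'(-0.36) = 2.61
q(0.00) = -7.00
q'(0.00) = 3.00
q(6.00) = -205.00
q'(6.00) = -105.00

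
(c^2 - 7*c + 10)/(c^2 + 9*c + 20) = (c^2 - 7*c + 10)/(c^2 + 9*c + 20)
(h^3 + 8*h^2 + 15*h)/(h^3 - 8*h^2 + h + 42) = h*(h^2 + 8*h + 15)/(h^3 - 8*h^2 + h + 42)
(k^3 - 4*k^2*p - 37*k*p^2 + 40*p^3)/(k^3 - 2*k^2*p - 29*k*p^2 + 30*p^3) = (-k + 8*p)/(-k + 6*p)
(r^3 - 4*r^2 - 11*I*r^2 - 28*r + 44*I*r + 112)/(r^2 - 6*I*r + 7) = (r^2 - 4*r*(1 + I) + 16*I)/(r + I)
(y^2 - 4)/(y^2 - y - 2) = (y + 2)/(y + 1)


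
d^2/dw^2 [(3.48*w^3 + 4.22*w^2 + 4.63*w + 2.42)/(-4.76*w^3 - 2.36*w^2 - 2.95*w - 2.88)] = (-113.044288*w^6 - 336.231168*w^5 - 42.0231839999997*w^4 + 498.900944*w^3 + 471.598992*w^2 + 113.591568*w - 0.55536399999999)/(107.850176*w^9 + 160.415808*w^8 + 280.053648*w^7 + 407.74064*w^6 + 367.679268*w^5 + 352.380804*w^4 + 264.419767*w^3 + 133.913952*w^2 + 73.40544*w + 23.887872)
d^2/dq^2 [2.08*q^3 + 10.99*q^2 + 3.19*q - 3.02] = 12.48*q + 21.98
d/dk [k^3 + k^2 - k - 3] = 3*k^2 + 2*k - 1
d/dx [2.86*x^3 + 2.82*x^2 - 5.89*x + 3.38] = 8.58*x^2 + 5.64*x - 5.89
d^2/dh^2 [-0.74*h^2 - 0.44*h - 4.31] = -1.48000000000000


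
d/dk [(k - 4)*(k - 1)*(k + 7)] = 3*k^2 + 4*k - 31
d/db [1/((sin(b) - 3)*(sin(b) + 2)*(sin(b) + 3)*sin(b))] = 2*(-2*sin(b)^3 - 3*sin(b)^2 + 9*sin(b) + 9)*cos(b)/((sin(b) - 3)^2*(sin(b) + 2)^2*(sin(b) + 3)^2*sin(b)^2)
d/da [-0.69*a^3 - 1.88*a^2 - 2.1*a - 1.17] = -2.07*a^2 - 3.76*a - 2.1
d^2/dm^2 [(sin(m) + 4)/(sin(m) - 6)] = 10*(-6*sin(m) + cos(m)^2 + 1)/(sin(m) - 6)^3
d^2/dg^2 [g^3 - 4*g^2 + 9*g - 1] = 6*g - 8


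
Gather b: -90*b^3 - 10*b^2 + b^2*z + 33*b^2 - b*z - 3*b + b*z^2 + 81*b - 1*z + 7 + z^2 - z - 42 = -90*b^3 + b^2*(z + 23) + b*(z^2 - z + 78) + z^2 - 2*z - 35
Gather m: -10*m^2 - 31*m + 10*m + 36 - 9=-10*m^2 - 21*m + 27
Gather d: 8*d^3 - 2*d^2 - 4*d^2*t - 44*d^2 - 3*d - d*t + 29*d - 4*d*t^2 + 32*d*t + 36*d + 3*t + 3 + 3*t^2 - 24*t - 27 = 8*d^3 + d^2*(-4*t - 46) + d*(-4*t^2 + 31*t + 62) + 3*t^2 - 21*t - 24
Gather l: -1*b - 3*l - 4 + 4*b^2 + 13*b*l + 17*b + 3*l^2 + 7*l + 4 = 4*b^2 + 16*b + 3*l^2 + l*(13*b + 4)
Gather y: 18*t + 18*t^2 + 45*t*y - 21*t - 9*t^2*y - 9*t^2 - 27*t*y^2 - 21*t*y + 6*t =9*t^2 - 27*t*y^2 + 3*t + y*(-9*t^2 + 24*t)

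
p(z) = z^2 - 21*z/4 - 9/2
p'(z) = 2*z - 21/4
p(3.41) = -10.77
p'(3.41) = 1.57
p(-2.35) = 13.36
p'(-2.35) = -9.95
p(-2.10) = 10.94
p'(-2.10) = -9.45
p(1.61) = -10.36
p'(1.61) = -2.03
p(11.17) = 61.63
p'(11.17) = 17.09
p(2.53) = -11.38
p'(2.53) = -0.19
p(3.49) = -10.64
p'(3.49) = 1.73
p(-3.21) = 22.66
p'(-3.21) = -11.67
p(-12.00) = 202.50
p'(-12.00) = -29.25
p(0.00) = -4.50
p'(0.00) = -5.25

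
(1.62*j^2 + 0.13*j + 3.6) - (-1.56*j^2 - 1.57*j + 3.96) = 3.18*j^2 + 1.7*j - 0.36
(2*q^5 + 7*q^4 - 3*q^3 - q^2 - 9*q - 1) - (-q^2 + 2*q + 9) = 2*q^5 + 7*q^4 - 3*q^3 - 11*q - 10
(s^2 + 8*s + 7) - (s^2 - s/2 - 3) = 17*s/2 + 10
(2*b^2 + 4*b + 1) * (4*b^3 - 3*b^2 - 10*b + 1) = 8*b^5 + 10*b^4 - 28*b^3 - 41*b^2 - 6*b + 1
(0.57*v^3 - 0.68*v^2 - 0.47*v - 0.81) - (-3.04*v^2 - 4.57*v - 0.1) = 0.57*v^3 + 2.36*v^2 + 4.1*v - 0.71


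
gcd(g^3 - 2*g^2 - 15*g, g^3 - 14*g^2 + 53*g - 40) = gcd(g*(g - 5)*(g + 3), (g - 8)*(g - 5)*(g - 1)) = g - 5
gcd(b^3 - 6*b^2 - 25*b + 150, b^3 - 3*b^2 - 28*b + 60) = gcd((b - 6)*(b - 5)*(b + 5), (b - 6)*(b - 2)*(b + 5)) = b^2 - b - 30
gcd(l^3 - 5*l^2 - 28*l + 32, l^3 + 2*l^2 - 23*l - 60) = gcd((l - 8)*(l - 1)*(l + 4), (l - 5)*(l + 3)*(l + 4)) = l + 4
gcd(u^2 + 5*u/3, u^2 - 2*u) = u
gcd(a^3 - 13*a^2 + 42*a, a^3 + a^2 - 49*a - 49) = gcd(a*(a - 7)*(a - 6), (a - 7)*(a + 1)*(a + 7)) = a - 7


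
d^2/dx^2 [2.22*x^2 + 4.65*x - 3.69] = 4.44000000000000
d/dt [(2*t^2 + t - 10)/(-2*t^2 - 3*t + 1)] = (-4*t^2 - 36*t - 29)/(4*t^4 + 12*t^3 + 5*t^2 - 6*t + 1)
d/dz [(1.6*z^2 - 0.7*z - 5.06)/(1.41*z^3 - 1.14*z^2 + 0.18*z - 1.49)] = (-2.256*z^4 + 1.974*z^3 + 20.8938*z^2 - 16.3048*z + 1.9538)/(1.9881*z^6 - 3.2148*z^5 + 1.8072*z^4 - 4.6122*z^3 + 3.4296*z^2 - 0.5364*z + 2.2201)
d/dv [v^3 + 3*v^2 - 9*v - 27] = 3*v^2 + 6*v - 9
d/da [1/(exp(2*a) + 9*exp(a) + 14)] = (-2*exp(a) - 9)*exp(a)/(exp(2*a) + 9*exp(a) + 14)^2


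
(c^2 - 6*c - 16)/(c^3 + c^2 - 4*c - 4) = (c - 8)/(c^2 - c - 2)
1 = 1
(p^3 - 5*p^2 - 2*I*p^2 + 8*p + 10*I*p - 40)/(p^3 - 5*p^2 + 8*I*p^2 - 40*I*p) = (p^2 - 2*I*p + 8)/(p*(p + 8*I))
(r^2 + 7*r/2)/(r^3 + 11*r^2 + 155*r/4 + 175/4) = 2*r/(2*r^2 + 15*r + 25)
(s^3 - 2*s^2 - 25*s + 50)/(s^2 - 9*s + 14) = (s^2 - 25)/(s - 7)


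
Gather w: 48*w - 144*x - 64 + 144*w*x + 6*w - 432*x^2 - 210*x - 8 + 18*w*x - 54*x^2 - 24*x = w*(162*x + 54) - 486*x^2 - 378*x - 72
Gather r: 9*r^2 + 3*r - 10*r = 9*r^2 - 7*r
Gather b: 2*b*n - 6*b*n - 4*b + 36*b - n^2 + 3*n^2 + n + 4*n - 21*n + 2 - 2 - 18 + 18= b*(32 - 4*n) + 2*n^2 - 16*n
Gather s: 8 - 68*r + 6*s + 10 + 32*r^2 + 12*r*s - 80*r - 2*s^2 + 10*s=32*r^2 - 148*r - 2*s^2 + s*(12*r + 16) + 18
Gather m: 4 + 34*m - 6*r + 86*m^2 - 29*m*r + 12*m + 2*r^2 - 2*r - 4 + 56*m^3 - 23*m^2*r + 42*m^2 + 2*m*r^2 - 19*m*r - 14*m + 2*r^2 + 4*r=56*m^3 + m^2*(128 - 23*r) + m*(2*r^2 - 48*r + 32) + 4*r^2 - 4*r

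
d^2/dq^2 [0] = 0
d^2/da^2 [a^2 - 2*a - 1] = 2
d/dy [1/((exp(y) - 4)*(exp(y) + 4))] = -2*exp(2*y)/(exp(4*y) - 32*exp(2*y) + 256)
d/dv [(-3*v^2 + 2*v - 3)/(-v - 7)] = (3*v^2 + 42*v - 17)/(v^2 + 14*v + 49)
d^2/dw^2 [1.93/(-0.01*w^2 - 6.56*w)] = (0.0386*w*(0.01*w + 6.56) - 1.93*(0.02*w + 6.56)*(0.04*w + 13.12))/(w^3*(0.01*w + 6.56)^3)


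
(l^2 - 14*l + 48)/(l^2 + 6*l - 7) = (l^2 - 14*l + 48)/(l^2 + 6*l - 7)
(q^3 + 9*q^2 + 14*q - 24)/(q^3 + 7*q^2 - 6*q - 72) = (q - 1)/(q - 3)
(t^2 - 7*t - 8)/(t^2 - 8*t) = (t + 1)/t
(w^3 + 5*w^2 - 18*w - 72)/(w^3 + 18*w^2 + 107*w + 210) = (w^2 - w - 12)/(w^2 + 12*w + 35)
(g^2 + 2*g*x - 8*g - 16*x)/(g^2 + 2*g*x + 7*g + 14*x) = (g - 8)/(g + 7)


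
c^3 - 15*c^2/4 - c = c*(c - 4)*(c + 1/4)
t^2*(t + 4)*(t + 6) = t^4 + 10*t^3 + 24*t^2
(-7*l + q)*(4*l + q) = -28*l^2 - 3*l*q + q^2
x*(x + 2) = x^2 + 2*x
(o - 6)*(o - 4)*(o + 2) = o^3 - 8*o^2 + 4*o + 48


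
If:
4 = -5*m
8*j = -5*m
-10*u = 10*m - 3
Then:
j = 1/2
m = -4/5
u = 11/10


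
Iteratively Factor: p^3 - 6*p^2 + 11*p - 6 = (p - 1)*(p^2 - 5*p + 6) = (p - 2)*(p - 1)*(p - 3)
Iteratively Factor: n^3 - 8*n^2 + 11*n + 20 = (n - 5)*(n^2 - 3*n - 4) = (n - 5)*(n + 1)*(n - 4)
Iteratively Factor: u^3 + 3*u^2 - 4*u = (u)*(u^2 + 3*u - 4) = u*(u - 1)*(u + 4)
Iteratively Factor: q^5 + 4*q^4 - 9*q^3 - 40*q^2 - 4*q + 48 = (q + 2)*(q^4 + 2*q^3 - 13*q^2 - 14*q + 24) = (q + 2)^2*(q^3 - 13*q + 12) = (q - 3)*(q + 2)^2*(q^2 + 3*q - 4) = (q - 3)*(q + 2)^2*(q + 4)*(q - 1)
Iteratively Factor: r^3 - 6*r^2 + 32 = (r - 4)*(r^2 - 2*r - 8) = (r - 4)*(r + 2)*(r - 4)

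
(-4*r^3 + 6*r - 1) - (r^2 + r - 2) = -4*r^3 - r^2 + 5*r + 1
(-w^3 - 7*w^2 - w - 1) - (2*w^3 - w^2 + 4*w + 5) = -3*w^3 - 6*w^2 - 5*w - 6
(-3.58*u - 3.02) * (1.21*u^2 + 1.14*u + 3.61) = -4.3318*u^3 - 7.7354*u^2 - 16.3666*u - 10.9022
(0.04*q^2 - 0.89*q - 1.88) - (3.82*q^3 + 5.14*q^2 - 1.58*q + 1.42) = -3.82*q^3 - 5.1*q^2 + 0.69*q - 3.3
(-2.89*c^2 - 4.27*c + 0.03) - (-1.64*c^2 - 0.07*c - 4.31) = -1.25*c^2 - 4.2*c + 4.34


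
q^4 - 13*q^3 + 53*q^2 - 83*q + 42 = (q - 7)*(q - 3)*(q - 2)*(q - 1)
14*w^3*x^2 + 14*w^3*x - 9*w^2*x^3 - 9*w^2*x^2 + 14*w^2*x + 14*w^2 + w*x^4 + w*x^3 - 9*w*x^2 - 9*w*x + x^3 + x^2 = (-7*w + x)*(-2*w + x)*(x + 1)*(w*x + 1)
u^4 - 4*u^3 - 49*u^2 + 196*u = u*(u - 7)*(u - 4)*(u + 7)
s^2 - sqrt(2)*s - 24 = (s - 4*sqrt(2))*(s + 3*sqrt(2))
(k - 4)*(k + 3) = k^2 - k - 12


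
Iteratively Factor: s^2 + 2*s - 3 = (s - 1)*(s + 3)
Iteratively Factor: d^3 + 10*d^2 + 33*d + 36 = (d + 3)*(d^2 + 7*d + 12) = (d + 3)*(d + 4)*(d + 3)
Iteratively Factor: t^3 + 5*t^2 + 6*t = (t + 3)*(t^2 + 2*t) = t*(t + 3)*(t + 2)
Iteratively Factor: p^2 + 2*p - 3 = (p - 1)*(p + 3)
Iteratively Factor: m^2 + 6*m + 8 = (m + 4)*(m + 2)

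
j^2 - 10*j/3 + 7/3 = (j - 7/3)*(j - 1)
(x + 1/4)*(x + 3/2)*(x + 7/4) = x^3 + 7*x^2/2 + 55*x/16 + 21/32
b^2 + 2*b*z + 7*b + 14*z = (b + 7)*(b + 2*z)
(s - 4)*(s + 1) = s^2 - 3*s - 4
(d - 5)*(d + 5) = d^2 - 25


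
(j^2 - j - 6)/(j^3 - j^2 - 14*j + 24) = (j + 2)/(j^2 + 2*j - 8)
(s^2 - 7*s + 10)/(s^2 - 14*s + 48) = (s^2 - 7*s + 10)/(s^2 - 14*s + 48)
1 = 1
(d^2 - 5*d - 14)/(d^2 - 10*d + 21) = (d + 2)/(d - 3)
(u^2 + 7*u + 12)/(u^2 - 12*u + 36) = (u^2 + 7*u + 12)/(u^2 - 12*u + 36)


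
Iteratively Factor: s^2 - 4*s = (s - 4)*(s)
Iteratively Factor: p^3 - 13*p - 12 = (p - 4)*(p^2 + 4*p + 3) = (p - 4)*(p + 1)*(p + 3)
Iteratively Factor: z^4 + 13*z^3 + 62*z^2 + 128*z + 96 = (z + 4)*(z^3 + 9*z^2 + 26*z + 24) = (z + 2)*(z + 4)*(z^2 + 7*z + 12) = (z + 2)*(z + 4)^2*(z + 3)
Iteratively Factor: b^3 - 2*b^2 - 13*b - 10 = (b - 5)*(b^2 + 3*b + 2) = (b - 5)*(b + 2)*(b + 1)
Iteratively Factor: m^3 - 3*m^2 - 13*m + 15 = (m + 3)*(m^2 - 6*m + 5) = (m - 5)*(m + 3)*(m - 1)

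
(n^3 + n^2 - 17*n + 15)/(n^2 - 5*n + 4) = (n^2 + 2*n - 15)/(n - 4)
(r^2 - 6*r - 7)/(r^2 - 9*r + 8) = (r^2 - 6*r - 7)/(r^2 - 9*r + 8)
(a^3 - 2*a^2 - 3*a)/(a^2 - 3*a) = a + 1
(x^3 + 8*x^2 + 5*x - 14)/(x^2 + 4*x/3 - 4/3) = 3*(x^2 + 6*x - 7)/(3*x - 2)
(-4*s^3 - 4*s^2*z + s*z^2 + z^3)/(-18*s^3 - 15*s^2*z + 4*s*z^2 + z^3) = (-4*s^2 + z^2)/(-18*s^2 + 3*s*z + z^2)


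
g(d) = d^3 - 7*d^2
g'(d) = 3*d^2 - 14*d = d*(3*d - 14)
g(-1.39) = -16.21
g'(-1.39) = 25.26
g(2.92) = -34.79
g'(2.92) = -15.30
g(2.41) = -26.66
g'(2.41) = -16.32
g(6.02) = -35.52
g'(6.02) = 24.44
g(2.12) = -21.93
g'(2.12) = -16.20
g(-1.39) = -16.21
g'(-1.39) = 25.26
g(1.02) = -6.22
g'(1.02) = -11.16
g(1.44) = -11.53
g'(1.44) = -13.94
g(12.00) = 720.00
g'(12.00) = 264.00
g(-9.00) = -1296.00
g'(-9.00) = 369.00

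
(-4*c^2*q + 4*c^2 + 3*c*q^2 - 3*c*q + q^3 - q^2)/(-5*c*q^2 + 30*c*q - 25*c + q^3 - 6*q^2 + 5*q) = (-4*c^2 + 3*c*q + q^2)/(-5*c*q + 25*c + q^2 - 5*q)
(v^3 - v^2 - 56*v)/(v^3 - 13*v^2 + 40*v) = (v + 7)/(v - 5)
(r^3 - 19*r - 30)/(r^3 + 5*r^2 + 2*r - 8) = (r^2 - 2*r - 15)/(r^2 + 3*r - 4)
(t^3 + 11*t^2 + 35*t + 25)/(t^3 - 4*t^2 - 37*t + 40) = (t^2 + 6*t + 5)/(t^2 - 9*t + 8)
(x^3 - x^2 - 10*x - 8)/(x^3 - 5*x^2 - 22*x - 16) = (x - 4)/(x - 8)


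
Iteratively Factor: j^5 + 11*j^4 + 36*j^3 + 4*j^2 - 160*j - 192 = (j + 2)*(j^4 + 9*j^3 + 18*j^2 - 32*j - 96) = (j + 2)*(j + 4)*(j^3 + 5*j^2 - 2*j - 24) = (j + 2)*(j + 4)^2*(j^2 + j - 6) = (j - 2)*(j + 2)*(j + 4)^2*(j + 3)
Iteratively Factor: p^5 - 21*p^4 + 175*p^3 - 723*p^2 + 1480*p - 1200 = (p - 3)*(p^4 - 18*p^3 + 121*p^2 - 360*p + 400) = (p - 5)*(p - 3)*(p^3 - 13*p^2 + 56*p - 80) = (p - 5)*(p - 4)*(p - 3)*(p^2 - 9*p + 20) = (p - 5)^2*(p - 4)*(p - 3)*(p - 4)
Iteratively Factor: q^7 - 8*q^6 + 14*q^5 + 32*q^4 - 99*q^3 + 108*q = (q - 2)*(q^6 - 6*q^5 + 2*q^4 + 36*q^3 - 27*q^2 - 54*q) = (q - 2)*(q + 1)*(q^5 - 7*q^4 + 9*q^3 + 27*q^2 - 54*q) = (q - 3)*(q - 2)*(q + 1)*(q^4 - 4*q^3 - 3*q^2 + 18*q) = (q - 3)^2*(q - 2)*(q + 1)*(q^3 - q^2 - 6*q) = (q - 3)^3*(q - 2)*(q + 1)*(q^2 + 2*q) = q*(q - 3)^3*(q - 2)*(q + 1)*(q + 2)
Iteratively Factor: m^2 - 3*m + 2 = (m - 1)*(m - 2)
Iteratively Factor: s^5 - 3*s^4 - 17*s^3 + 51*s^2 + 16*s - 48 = (s - 4)*(s^4 + s^3 - 13*s^2 - s + 12) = (s - 4)*(s - 3)*(s^3 + 4*s^2 - s - 4) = (s - 4)*(s - 3)*(s + 1)*(s^2 + 3*s - 4) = (s - 4)*(s - 3)*(s + 1)*(s + 4)*(s - 1)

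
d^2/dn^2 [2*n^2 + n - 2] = 4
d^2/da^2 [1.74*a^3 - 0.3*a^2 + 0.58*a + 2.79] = 10.44*a - 0.6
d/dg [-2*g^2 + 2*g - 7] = 2 - 4*g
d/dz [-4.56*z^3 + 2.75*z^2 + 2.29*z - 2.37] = -13.68*z^2 + 5.5*z + 2.29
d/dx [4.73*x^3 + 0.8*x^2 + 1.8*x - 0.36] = 14.19*x^2 + 1.6*x + 1.8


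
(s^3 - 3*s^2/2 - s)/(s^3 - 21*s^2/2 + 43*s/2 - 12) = s*(2*s^2 - 3*s - 2)/(2*s^3 - 21*s^2 + 43*s - 24)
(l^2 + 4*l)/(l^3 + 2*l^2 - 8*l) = 1/(l - 2)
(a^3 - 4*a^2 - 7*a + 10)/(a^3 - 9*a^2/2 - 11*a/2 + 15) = 2*(a - 1)/(2*a - 3)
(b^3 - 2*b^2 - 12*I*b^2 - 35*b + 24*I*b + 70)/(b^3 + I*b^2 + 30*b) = (b^2 - b*(2 + 7*I) + 14*I)/(b*(b + 6*I))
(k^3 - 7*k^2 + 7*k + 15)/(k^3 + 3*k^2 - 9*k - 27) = (k^2 - 4*k - 5)/(k^2 + 6*k + 9)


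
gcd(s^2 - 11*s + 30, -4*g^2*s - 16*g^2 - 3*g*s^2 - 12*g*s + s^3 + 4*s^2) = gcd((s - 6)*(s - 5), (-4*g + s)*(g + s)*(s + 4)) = 1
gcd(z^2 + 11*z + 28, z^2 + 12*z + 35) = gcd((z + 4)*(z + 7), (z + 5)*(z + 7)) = z + 7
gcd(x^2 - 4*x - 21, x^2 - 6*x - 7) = x - 7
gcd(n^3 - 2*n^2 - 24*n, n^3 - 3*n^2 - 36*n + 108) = n - 6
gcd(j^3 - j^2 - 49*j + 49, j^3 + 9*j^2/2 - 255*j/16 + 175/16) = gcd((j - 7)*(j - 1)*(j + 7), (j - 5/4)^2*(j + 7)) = j + 7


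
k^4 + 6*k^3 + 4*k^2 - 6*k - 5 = (k - 1)*(k + 1)^2*(k + 5)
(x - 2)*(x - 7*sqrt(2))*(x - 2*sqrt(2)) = x^3 - 9*sqrt(2)*x^2 - 2*x^2 + 18*sqrt(2)*x + 28*x - 56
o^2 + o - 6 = (o - 2)*(o + 3)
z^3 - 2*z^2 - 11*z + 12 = (z - 4)*(z - 1)*(z + 3)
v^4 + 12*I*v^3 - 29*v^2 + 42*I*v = v*(v - I)*(v + 6*I)*(v + 7*I)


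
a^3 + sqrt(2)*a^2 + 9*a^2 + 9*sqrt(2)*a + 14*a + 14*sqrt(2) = (a + 2)*(a + 7)*(a + sqrt(2))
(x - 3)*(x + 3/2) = x^2 - 3*x/2 - 9/2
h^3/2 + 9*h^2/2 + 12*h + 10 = (h/2 + 1)*(h + 2)*(h + 5)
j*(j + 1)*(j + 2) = j^3 + 3*j^2 + 2*j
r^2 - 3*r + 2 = (r - 2)*(r - 1)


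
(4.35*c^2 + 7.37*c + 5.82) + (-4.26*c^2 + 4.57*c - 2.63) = 0.0899999999999999*c^2 + 11.94*c + 3.19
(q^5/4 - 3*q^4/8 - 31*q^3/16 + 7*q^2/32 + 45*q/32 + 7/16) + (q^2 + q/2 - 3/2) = q^5/4 - 3*q^4/8 - 31*q^3/16 + 39*q^2/32 + 61*q/32 - 17/16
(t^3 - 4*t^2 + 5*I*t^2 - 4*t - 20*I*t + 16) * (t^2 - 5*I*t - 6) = t^5 - 4*t^4 + 15*t^3 - 60*t^2 - 10*I*t^2 + 24*t + 40*I*t - 96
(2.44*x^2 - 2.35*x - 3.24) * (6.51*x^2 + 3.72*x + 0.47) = 15.8844*x^4 - 6.2217*x^3 - 28.6876*x^2 - 13.1573*x - 1.5228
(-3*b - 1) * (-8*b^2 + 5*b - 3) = 24*b^3 - 7*b^2 + 4*b + 3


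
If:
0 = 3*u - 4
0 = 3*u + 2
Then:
No Solution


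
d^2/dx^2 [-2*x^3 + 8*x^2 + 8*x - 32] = 16 - 12*x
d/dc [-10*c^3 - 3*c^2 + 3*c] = -30*c^2 - 6*c + 3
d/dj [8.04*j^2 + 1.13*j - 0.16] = 16.08*j + 1.13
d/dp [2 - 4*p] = -4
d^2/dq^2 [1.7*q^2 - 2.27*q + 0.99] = 3.40000000000000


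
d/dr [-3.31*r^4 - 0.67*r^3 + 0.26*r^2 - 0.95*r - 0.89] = -13.24*r^3 - 2.01*r^2 + 0.52*r - 0.95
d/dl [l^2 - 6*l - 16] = 2*l - 6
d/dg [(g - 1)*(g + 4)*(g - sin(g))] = -(g - 1)*(g + 4)*(cos(g) - 1) + (g - 1)*(g - sin(g)) + (g + 4)*(g - sin(g))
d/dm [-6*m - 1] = -6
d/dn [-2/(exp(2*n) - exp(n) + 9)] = (4*exp(n) - 2)*exp(n)/(exp(2*n) - exp(n) + 9)^2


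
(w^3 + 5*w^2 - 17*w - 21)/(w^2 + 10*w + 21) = (w^2 - 2*w - 3)/(w + 3)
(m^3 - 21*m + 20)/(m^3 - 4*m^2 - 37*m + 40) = (m - 4)/(m - 8)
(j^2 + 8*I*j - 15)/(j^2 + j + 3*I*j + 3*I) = (j + 5*I)/(j + 1)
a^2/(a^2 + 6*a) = a/(a + 6)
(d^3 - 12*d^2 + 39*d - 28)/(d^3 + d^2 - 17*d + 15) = (d^2 - 11*d + 28)/(d^2 + 2*d - 15)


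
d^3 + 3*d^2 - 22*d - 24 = (d - 4)*(d + 1)*(d + 6)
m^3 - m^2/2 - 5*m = m*(m - 5/2)*(m + 2)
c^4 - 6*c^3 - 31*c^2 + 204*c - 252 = (c - 7)*(c - 3)*(c - 2)*(c + 6)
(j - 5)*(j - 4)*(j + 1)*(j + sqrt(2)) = j^4 - 8*j^3 + sqrt(2)*j^3 - 8*sqrt(2)*j^2 + 11*j^2 + 11*sqrt(2)*j + 20*j + 20*sqrt(2)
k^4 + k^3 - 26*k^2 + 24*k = k*(k - 4)*(k - 1)*(k + 6)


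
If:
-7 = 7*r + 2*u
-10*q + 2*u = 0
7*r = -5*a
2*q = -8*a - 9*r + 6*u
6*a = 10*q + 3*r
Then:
No Solution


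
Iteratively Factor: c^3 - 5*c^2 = (c)*(c^2 - 5*c) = c^2*(c - 5)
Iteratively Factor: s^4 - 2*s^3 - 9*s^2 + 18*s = (s - 2)*(s^3 - 9*s) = (s - 2)*(s + 3)*(s^2 - 3*s) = s*(s - 2)*(s + 3)*(s - 3)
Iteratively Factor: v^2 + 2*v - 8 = (v + 4)*(v - 2)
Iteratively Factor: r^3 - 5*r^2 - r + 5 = (r - 5)*(r^2 - 1) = (r - 5)*(r + 1)*(r - 1)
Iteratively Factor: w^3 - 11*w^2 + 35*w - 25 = (w - 5)*(w^2 - 6*w + 5) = (w - 5)*(w - 1)*(w - 5)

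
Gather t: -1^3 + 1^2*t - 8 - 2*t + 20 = 11 - t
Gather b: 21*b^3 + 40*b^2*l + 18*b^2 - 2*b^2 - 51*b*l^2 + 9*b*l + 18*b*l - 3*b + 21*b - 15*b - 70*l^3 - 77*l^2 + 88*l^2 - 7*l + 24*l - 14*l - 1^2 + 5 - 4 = 21*b^3 + b^2*(40*l + 16) + b*(-51*l^2 + 27*l + 3) - 70*l^3 + 11*l^2 + 3*l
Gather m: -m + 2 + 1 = 3 - m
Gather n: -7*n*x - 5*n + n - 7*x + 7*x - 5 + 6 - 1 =n*(-7*x - 4)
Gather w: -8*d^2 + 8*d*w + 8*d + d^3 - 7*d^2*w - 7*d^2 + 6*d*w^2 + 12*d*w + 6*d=d^3 - 15*d^2 + 6*d*w^2 + 14*d + w*(-7*d^2 + 20*d)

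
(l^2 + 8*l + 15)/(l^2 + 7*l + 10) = (l + 3)/(l + 2)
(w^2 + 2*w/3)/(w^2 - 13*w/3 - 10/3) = w/(w - 5)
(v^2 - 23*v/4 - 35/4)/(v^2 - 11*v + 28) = (v + 5/4)/(v - 4)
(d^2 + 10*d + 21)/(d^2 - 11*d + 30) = (d^2 + 10*d + 21)/(d^2 - 11*d + 30)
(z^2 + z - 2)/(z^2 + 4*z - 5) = (z + 2)/(z + 5)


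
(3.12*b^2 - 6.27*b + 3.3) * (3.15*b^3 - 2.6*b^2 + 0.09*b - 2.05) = 9.828*b^5 - 27.8625*b^4 + 26.9778*b^3 - 15.5403*b^2 + 13.1505*b - 6.765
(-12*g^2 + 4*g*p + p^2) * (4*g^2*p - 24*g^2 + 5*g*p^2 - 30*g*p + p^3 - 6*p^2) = -48*g^4*p + 288*g^4 - 44*g^3*p^2 + 264*g^3*p + 12*g^2*p^3 - 72*g^2*p^2 + 9*g*p^4 - 54*g*p^3 + p^5 - 6*p^4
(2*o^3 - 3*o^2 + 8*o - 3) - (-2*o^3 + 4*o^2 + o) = 4*o^3 - 7*o^2 + 7*o - 3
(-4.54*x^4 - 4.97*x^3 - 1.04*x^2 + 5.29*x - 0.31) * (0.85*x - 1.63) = -3.859*x^5 + 3.1757*x^4 + 7.2171*x^3 + 6.1917*x^2 - 8.8862*x + 0.5053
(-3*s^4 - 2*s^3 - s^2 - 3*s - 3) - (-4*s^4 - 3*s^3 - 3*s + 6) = s^4 + s^3 - s^2 - 9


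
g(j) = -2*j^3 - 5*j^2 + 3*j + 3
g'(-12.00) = -741.00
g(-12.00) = 2703.00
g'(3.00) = -81.00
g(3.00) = -87.00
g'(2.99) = -80.54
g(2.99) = -86.19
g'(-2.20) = -4.04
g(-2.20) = -6.50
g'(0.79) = -8.64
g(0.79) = 1.26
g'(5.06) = -201.22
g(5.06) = -368.95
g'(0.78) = -8.45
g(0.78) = 1.35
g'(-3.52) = -36.14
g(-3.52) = 17.72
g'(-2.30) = -5.74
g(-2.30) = -6.02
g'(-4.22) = -61.65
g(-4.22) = 51.60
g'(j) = -6*j^2 - 10*j + 3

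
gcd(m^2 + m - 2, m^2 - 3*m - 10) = m + 2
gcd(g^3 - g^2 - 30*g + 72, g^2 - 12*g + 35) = 1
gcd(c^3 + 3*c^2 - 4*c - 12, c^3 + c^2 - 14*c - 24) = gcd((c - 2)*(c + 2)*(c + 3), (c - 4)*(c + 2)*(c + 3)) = c^2 + 5*c + 6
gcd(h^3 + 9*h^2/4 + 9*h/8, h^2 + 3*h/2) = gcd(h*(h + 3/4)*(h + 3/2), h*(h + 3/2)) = h^2 + 3*h/2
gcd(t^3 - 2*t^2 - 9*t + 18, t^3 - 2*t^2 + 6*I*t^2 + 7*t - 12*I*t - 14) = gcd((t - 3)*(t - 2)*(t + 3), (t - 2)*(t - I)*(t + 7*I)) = t - 2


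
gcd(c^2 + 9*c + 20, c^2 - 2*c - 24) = c + 4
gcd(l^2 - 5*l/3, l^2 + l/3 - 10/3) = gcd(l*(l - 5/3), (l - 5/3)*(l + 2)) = l - 5/3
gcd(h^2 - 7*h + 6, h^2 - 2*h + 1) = h - 1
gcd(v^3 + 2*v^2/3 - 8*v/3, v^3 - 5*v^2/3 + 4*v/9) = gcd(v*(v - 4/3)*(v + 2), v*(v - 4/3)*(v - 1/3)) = v^2 - 4*v/3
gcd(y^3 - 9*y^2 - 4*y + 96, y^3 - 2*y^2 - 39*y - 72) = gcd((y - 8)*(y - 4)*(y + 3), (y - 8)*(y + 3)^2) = y^2 - 5*y - 24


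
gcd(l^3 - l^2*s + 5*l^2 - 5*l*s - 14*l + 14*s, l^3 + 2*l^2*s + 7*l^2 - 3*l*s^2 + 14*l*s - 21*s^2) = -l^2 + l*s - 7*l + 7*s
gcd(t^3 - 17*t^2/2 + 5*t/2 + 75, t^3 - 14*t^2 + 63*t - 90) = t^2 - 11*t + 30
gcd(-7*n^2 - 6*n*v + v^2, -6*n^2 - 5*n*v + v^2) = n + v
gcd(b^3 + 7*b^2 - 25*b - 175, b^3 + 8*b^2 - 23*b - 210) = b^2 + 2*b - 35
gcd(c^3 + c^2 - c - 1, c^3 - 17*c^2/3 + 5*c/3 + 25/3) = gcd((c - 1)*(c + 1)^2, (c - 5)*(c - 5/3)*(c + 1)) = c + 1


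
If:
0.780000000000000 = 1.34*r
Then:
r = 0.58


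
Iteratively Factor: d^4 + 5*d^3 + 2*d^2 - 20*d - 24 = (d + 2)*(d^3 + 3*d^2 - 4*d - 12) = (d - 2)*(d + 2)*(d^2 + 5*d + 6) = (d - 2)*(d + 2)*(d + 3)*(d + 2)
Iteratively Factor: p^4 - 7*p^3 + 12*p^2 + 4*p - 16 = (p - 2)*(p^3 - 5*p^2 + 2*p + 8) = (p - 2)*(p + 1)*(p^2 - 6*p + 8) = (p - 2)^2*(p + 1)*(p - 4)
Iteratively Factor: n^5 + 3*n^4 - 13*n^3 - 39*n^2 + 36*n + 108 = (n + 2)*(n^4 + n^3 - 15*n^2 - 9*n + 54) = (n + 2)*(n + 3)*(n^3 - 2*n^2 - 9*n + 18) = (n - 3)*(n + 2)*(n + 3)*(n^2 + n - 6) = (n - 3)*(n - 2)*(n + 2)*(n + 3)*(n + 3)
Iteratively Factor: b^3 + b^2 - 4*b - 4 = (b - 2)*(b^2 + 3*b + 2) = (b - 2)*(b + 2)*(b + 1)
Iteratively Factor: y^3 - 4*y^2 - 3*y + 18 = (y + 2)*(y^2 - 6*y + 9) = (y - 3)*(y + 2)*(y - 3)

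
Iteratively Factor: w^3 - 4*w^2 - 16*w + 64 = (w - 4)*(w^2 - 16) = (w - 4)^2*(w + 4)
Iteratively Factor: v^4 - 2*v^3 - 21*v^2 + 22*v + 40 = (v - 5)*(v^3 + 3*v^2 - 6*v - 8) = (v - 5)*(v + 1)*(v^2 + 2*v - 8) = (v - 5)*(v - 2)*(v + 1)*(v + 4)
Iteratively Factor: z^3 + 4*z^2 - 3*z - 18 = (z + 3)*(z^2 + z - 6) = (z + 3)^2*(z - 2)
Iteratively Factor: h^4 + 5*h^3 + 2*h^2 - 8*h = (h + 2)*(h^3 + 3*h^2 - 4*h) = (h - 1)*(h + 2)*(h^2 + 4*h) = h*(h - 1)*(h + 2)*(h + 4)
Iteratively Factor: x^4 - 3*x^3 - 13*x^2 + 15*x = (x - 5)*(x^3 + 2*x^2 - 3*x) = (x - 5)*(x + 3)*(x^2 - x) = (x - 5)*(x - 1)*(x + 3)*(x)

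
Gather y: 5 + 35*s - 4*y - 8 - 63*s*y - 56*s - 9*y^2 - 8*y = -21*s - 9*y^2 + y*(-63*s - 12) - 3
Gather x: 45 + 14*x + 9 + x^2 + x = x^2 + 15*x + 54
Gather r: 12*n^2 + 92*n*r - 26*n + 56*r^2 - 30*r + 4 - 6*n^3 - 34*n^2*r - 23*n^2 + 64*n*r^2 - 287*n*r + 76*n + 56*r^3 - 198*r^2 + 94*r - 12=-6*n^3 - 11*n^2 + 50*n + 56*r^3 + r^2*(64*n - 142) + r*(-34*n^2 - 195*n + 64) - 8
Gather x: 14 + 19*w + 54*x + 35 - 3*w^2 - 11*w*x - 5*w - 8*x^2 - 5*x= -3*w^2 + 14*w - 8*x^2 + x*(49 - 11*w) + 49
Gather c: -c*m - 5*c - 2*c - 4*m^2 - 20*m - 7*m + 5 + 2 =c*(-m - 7) - 4*m^2 - 27*m + 7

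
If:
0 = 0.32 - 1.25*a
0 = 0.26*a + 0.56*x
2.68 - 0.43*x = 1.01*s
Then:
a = 0.26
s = 2.70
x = -0.12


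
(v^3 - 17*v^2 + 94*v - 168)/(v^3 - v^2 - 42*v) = (v^2 - 10*v + 24)/(v*(v + 6))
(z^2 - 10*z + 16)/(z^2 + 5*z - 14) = (z - 8)/(z + 7)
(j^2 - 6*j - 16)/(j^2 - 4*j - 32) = (j + 2)/(j + 4)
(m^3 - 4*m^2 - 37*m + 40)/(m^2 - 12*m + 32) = (m^2 + 4*m - 5)/(m - 4)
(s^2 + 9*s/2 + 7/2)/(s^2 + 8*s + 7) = (s + 7/2)/(s + 7)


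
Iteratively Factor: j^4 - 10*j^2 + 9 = (j + 1)*(j^3 - j^2 - 9*j + 9) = (j - 1)*(j + 1)*(j^2 - 9) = (j - 3)*(j - 1)*(j + 1)*(j + 3)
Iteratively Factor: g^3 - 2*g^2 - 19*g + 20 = (g - 5)*(g^2 + 3*g - 4) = (g - 5)*(g + 4)*(g - 1)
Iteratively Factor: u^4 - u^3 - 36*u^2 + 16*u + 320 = (u - 4)*(u^3 + 3*u^2 - 24*u - 80) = (u - 4)*(u + 4)*(u^2 - u - 20) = (u - 4)*(u + 4)^2*(u - 5)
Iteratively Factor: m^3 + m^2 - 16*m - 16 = (m + 1)*(m^2 - 16) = (m + 1)*(m + 4)*(m - 4)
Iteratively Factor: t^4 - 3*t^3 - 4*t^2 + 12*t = (t - 3)*(t^3 - 4*t) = t*(t - 3)*(t^2 - 4) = t*(t - 3)*(t + 2)*(t - 2)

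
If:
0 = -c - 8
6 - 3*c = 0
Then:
No Solution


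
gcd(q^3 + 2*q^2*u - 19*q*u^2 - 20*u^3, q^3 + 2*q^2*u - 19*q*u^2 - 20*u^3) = q^3 + 2*q^2*u - 19*q*u^2 - 20*u^3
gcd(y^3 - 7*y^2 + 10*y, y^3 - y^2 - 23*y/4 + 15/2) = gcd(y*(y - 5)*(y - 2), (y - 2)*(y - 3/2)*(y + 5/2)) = y - 2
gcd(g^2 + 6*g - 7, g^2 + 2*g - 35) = g + 7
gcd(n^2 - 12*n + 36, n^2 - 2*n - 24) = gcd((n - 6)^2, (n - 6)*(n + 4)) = n - 6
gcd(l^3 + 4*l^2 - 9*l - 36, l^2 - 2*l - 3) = l - 3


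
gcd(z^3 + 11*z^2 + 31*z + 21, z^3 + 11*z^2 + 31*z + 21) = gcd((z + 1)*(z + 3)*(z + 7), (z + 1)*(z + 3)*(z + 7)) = z^3 + 11*z^2 + 31*z + 21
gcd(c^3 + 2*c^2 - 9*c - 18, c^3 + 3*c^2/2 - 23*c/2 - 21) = c^2 + 5*c + 6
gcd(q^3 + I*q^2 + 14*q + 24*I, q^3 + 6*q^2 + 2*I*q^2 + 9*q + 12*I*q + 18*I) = q + 2*I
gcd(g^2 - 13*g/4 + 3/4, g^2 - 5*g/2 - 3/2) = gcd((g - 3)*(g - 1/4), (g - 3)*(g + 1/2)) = g - 3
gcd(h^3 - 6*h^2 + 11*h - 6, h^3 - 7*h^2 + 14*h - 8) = h^2 - 3*h + 2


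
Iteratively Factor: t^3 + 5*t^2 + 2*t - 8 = (t - 1)*(t^2 + 6*t + 8) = (t - 1)*(t + 4)*(t + 2)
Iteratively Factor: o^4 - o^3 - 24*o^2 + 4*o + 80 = (o + 4)*(o^3 - 5*o^2 - 4*o + 20) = (o - 2)*(o + 4)*(o^2 - 3*o - 10) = (o - 5)*(o - 2)*(o + 4)*(o + 2)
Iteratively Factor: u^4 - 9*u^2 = (u)*(u^3 - 9*u) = u*(u - 3)*(u^2 + 3*u) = u^2*(u - 3)*(u + 3)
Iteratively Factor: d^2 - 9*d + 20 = (d - 5)*(d - 4)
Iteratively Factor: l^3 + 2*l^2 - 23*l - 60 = (l - 5)*(l^2 + 7*l + 12) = (l - 5)*(l + 3)*(l + 4)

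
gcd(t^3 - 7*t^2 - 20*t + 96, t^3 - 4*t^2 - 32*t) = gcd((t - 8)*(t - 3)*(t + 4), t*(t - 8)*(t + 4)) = t^2 - 4*t - 32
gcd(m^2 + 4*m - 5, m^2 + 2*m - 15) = m + 5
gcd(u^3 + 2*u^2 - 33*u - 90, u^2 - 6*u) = u - 6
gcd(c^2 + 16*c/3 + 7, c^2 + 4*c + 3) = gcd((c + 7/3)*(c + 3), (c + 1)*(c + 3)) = c + 3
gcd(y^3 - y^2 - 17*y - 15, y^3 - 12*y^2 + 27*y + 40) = y^2 - 4*y - 5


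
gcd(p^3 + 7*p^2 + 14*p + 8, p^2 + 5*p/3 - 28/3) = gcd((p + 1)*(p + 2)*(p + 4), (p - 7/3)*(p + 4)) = p + 4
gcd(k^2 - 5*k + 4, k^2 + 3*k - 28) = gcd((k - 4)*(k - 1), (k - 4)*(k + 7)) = k - 4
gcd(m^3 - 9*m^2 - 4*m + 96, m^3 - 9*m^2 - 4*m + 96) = m^3 - 9*m^2 - 4*m + 96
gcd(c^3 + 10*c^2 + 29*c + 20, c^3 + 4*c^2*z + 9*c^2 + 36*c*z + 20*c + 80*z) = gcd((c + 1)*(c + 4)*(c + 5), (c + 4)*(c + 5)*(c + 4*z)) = c^2 + 9*c + 20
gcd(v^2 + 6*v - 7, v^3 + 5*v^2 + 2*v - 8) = v - 1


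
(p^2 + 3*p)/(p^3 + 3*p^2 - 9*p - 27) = p/(p^2 - 9)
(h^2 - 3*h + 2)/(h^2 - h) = (h - 2)/h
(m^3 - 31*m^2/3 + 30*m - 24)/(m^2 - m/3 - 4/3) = (m^2 - 9*m + 18)/(m + 1)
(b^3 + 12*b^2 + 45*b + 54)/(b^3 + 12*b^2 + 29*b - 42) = (b^2 + 6*b + 9)/(b^2 + 6*b - 7)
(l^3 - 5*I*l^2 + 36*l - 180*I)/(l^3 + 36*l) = (l - 5*I)/l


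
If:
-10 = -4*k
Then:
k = 5/2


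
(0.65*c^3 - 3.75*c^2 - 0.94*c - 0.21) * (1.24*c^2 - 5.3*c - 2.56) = 0.806*c^5 - 8.095*c^4 + 17.0454*c^3 + 14.3216*c^2 + 3.5194*c + 0.5376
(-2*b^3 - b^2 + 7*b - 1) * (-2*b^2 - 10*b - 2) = 4*b^5 + 22*b^4 - 66*b^2 - 4*b + 2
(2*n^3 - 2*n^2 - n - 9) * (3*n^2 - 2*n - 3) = 6*n^5 - 10*n^4 - 5*n^3 - 19*n^2 + 21*n + 27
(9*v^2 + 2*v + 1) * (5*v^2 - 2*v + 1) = 45*v^4 - 8*v^3 + 10*v^2 + 1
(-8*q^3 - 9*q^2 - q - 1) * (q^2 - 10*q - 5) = -8*q^5 + 71*q^4 + 129*q^3 + 54*q^2 + 15*q + 5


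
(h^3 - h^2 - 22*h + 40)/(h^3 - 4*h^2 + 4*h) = (h^2 + h - 20)/(h*(h - 2))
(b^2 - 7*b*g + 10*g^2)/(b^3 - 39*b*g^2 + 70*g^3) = 1/(b + 7*g)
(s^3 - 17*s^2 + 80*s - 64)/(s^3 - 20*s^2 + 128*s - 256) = (s - 1)/(s - 4)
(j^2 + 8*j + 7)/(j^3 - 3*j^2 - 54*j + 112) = (j + 1)/(j^2 - 10*j + 16)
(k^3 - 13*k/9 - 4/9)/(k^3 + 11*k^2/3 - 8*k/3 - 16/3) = (k + 1/3)/(k + 4)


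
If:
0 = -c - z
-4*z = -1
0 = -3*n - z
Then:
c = -1/4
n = -1/12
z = 1/4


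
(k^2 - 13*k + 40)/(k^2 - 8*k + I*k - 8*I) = (k - 5)/(k + I)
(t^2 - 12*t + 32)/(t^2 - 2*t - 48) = (t - 4)/(t + 6)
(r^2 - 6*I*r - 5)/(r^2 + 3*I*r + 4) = (r - 5*I)/(r + 4*I)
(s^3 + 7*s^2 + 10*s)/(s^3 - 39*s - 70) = s/(s - 7)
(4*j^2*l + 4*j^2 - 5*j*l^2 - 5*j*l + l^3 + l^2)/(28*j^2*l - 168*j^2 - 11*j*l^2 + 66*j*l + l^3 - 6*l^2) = (j*l + j - l^2 - l)/(7*j*l - 42*j - l^2 + 6*l)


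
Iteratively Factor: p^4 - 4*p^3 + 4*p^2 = (p - 2)*(p^3 - 2*p^2) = p*(p - 2)*(p^2 - 2*p) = p*(p - 2)^2*(p)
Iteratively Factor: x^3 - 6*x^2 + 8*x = (x - 2)*(x^2 - 4*x) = (x - 4)*(x - 2)*(x)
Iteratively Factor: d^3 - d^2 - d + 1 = (d + 1)*(d^2 - 2*d + 1) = (d - 1)*(d + 1)*(d - 1)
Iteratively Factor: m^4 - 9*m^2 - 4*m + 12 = (m - 3)*(m^3 + 3*m^2 - 4) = (m - 3)*(m + 2)*(m^2 + m - 2) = (m - 3)*(m - 1)*(m + 2)*(m + 2)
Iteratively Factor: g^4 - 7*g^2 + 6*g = (g - 1)*(g^3 + g^2 - 6*g) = g*(g - 1)*(g^2 + g - 6) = g*(g - 1)*(g + 3)*(g - 2)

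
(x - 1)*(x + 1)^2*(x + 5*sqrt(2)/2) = x^4 + x^3 + 5*sqrt(2)*x^3/2 - x^2 + 5*sqrt(2)*x^2/2 - 5*sqrt(2)*x/2 - x - 5*sqrt(2)/2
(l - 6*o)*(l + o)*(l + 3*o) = l^3 - 2*l^2*o - 21*l*o^2 - 18*o^3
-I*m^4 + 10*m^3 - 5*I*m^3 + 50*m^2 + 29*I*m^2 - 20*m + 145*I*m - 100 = (m + 5)*(m + 4*I)*(m + 5*I)*(-I*m + 1)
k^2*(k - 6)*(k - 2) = k^4 - 8*k^3 + 12*k^2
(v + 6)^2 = v^2 + 12*v + 36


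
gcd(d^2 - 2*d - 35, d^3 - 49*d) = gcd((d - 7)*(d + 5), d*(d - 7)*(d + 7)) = d - 7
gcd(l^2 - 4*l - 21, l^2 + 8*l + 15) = l + 3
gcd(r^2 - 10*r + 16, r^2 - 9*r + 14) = r - 2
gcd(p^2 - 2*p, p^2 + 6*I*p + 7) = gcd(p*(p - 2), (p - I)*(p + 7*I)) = 1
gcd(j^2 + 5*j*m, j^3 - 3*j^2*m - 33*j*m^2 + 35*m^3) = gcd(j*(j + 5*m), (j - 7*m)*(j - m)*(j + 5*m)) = j + 5*m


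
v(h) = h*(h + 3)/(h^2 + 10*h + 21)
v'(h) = h*(-2*h - 10)*(h + 3)/(h^2 + 10*h + 21)^2 + h/(h^2 + 10*h + 21) + (h + 3)/(h^2 + 10*h + 21)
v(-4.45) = -1.75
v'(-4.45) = 1.08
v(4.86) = 0.41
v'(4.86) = 0.05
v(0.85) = 0.11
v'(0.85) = 0.11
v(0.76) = 0.10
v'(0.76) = 0.12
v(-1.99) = -0.40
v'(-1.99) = 0.28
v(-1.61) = -0.30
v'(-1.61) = 0.24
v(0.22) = 0.03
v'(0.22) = 0.13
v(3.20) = 0.31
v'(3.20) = 0.07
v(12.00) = 0.63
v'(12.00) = 0.02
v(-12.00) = 2.40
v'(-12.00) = 0.28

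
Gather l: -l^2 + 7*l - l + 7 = -l^2 + 6*l + 7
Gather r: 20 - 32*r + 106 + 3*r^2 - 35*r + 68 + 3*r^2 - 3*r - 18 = 6*r^2 - 70*r + 176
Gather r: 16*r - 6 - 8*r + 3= 8*r - 3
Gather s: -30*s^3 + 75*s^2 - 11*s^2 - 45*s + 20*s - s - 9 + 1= -30*s^3 + 64*s^2 - 26*s - 8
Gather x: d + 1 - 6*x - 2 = d - 6*x - 1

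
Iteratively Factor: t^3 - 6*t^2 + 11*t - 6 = (t - 2)*(t^2 - 4*t + 3) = (t - 2)*(t - 1)*(t - 3)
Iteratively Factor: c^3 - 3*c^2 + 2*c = (c - 1)*(c^2 - 2*c) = c*(c - 1)*(c - 2)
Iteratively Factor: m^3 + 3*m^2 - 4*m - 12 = (m + 3)*(m^2 - 4) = (m - 2)*(m + 3)*(m + 2)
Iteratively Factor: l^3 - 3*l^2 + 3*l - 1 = (l - 1)*(l^2 - 2*l + 1) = (l - 1)^2*(l - 1)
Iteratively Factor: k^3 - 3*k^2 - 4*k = (k)*(k^2 - 3*k - 4) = k*(k - 4)*(k + 1)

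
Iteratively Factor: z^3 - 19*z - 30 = (z + 2)*(z^2 - 2*z - 15) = (z + 2)*(z + 3)*(z - 5)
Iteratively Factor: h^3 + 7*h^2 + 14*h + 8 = (h + 2)*(h^2 + 5*h + 4) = (h + 2)*(h + 4)*(h + 1)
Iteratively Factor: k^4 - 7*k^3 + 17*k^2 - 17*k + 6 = (k - 1)*(k^3 - 6*k^2 + 11*k - 6) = (k - 3)*(k - 1)*(k^2 - 3*k + 2) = (k - 3)*(k - 2)*(k - 1)*(k - 1)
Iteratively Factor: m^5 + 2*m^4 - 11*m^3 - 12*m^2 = (m)*(m^4 + 2*m^3 - 11*m^2 - 12*m) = m*(m - 3)*(m^3 + 5*m^2 + 4*m) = m*(m - 3)*(m + 1)*(m^2 + 4*m) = m^2*(m - 3)*(m + 1)*(m + 4)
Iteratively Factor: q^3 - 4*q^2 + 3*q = (q - 1)*(q^2 - 3*q) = (q - 3)*(q - 1)*(q)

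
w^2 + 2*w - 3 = (w - 1)*(w + 3)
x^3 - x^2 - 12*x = x*(x - 4)*(x + 3)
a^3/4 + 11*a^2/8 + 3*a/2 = a*(a/4 + 1)*(a + 3/2)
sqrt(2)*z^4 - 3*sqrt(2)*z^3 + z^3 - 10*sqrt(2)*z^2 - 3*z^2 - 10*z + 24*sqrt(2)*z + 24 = (z - 4)*(z - 2)*(z + 3)*(sqrt(2)*z + 1)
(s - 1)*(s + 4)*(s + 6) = s^3 + 9*s^2 + 14*s - 24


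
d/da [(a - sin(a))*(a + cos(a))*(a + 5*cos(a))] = -(a - sin(a))*(a + cos(a))*(5*sin(a) - 1) - (a - sin(a))*(a + 5*cos(a))*(sin(a) - 1) - (a + cos(a))*(a + 5*cos(a))*(cos(a) - 1)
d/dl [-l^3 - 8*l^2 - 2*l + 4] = -3*l^2 - 16*l - 2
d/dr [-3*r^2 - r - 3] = -6*r - 1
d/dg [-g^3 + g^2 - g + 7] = -3*g^2 + 2*g - 1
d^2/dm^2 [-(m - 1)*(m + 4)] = -2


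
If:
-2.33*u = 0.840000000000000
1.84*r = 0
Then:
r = 0.00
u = -0.36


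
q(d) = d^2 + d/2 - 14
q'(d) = 2*d + 1/2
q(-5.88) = 17.63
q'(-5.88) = -11.26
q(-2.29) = -9.90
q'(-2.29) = -4.08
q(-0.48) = -14.01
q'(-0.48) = -0.46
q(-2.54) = -8.82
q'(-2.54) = -4.58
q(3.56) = 0.45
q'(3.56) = 7.62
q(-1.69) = -11.99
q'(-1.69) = -2.88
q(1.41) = -11.31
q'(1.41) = 3.32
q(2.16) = -8.25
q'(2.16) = 4.82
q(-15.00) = 203.50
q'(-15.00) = -29.50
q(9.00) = 71.50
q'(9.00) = 18.50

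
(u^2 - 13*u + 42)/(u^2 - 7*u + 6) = (u - 7)/(u - 1)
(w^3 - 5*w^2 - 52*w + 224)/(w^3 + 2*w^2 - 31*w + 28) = (w - 8)/(w - 1)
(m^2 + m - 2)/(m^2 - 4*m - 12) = (m - 1)/(m - 6)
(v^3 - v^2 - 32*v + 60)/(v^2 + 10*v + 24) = (v^2 - 7*v + 10)/(v + 4)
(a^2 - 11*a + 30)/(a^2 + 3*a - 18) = (a^2 - 11*a + 30)/(a^2 + 3*a - 18)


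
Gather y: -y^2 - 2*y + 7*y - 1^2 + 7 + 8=-y^2 + 5*y + 14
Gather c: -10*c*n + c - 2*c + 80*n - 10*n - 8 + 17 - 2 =c*(-10*n - 1) + 70*n + 7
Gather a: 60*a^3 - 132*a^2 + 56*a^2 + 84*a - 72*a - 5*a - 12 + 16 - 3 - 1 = 60*a^3 - 76*a^2 + 7*a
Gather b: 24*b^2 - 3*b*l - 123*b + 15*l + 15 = 24*b^2 + b*(-3*l - 123) + 15*l + 15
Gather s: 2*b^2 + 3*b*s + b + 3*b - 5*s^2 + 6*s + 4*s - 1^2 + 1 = 2*b^2 + 4*b - 5*s^2 + s*(3*b + 10)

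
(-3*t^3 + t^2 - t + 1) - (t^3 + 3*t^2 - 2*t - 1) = -4*t^3 - 2*t^2 + t + 2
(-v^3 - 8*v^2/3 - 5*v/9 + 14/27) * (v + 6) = -v^4 - 26*v^3/3 - 149*v^2/9 - 76*v/27 + 28/9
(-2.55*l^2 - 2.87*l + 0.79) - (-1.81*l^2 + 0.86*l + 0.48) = -0.74*l^2 - 3.73*l + 0.31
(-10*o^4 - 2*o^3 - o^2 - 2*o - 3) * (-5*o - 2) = 50*o^5 + 30*o^4 + 9*o^3 + 12*o^2 + 19*o + 6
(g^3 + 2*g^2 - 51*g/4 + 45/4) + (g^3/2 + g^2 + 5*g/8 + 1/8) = 3*g^3/2 + 3*g^2 - 97*g/8 + 91/8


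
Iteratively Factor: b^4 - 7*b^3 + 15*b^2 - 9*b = (b)*(b^3 - 7*b^2 + 15*b - 9) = b*(b - 1)*(b^2 - 6*b + 9) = b*(b - 3)*(b - 1)*(b - 3)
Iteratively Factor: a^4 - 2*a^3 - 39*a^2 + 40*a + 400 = (a + 4)*(a^3 - 6*a^2 - 15*a + 100) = (a + 4)^2*(a^2 - 10*a + 25) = (a - 5)*(a + 4)^2*(a - 5)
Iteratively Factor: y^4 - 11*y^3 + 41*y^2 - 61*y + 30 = (y - 3)*(y^3 - 8*y^2 + 17*y - 10) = (y - 3)*(y - 1)*(y^2 - 7*y + 10) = (y - 3)*(y - 2)*(y - 1)*(y - 5)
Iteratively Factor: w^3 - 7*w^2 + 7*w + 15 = (w - 3)*(w^2 - 4*w - 5) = (w - 3)*(w + 1)*(w - 5)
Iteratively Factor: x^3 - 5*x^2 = (x)*(x^2 - 5*x) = x*(x - 5)*(x)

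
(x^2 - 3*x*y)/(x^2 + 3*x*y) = (x - 3*y)/(x + 3*y)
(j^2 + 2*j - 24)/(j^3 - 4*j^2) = (j + 6)/j^2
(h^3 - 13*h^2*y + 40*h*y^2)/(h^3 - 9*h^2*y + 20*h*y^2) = (-h + 8*y)/(-h + 4*y)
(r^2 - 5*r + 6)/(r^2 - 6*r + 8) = (r - 3)/(r - 4)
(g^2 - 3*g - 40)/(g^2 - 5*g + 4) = (g^2 - 3*g - 40)/(g^2 - 5*g + 4)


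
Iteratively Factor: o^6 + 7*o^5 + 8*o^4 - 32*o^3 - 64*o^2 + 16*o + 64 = (o + 2)*(o^5 + 5*o^4 - 2*o^3 - 28*o^2 - 8*o + 32) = (o - 1)*(o + 2)*(o^4 + 6*o^3 + 4*o^2 - 24*o - 32) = (o - 2)*(o - 1)*(o + 2)*(o^3 + 8*o^2 + 20*o + 16) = (o - 2)*(o - 1)*(o + 2)^2*(o^2 + 6*o + 8) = (o - 2)*(o - 1)*(o + 2)^3*(o + 4)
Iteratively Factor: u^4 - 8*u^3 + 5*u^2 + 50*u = (u - 5)*(u^3 - 3*u^2 - 10*u) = u*(u - 5)*(u^2 - 3*u - 10) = u*(u - 5)*(u + 2)*(u - 5)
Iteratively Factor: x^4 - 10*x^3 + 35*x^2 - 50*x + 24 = (x - 3)*(x^3 - 7*x^2 + 14*x - 8) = (x - 3)*(x - 1)*(x^2 - 6*x + 8) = (x - 3)*(x - 2)*(x - 1)*(x - 4)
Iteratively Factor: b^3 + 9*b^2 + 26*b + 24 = (b + 3)*(b^2 + 6*b + 8) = (b + 3)*(b + 4)*(b + 2)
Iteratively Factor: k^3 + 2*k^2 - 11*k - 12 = (k + 4)*(k^2 - 2*k - 3) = (k + 1)*(k + 4)*(k - 3)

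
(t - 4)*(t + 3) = t^2 - t - 12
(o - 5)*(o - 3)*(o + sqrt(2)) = o^3 - 8*o^2 + sqrt(2)*o^2 - 8*sqrt(2)*o + 15*o + 15*sqrt(2)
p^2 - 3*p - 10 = (p - 5)*(p + 2)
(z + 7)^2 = z^2 + 14*z + 49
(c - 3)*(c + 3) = c^2 - 9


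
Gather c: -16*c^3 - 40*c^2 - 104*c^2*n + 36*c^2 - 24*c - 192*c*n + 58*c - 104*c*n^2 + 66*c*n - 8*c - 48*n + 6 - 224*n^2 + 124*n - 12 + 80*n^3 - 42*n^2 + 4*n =-16*c^3 + c^2*(-104*n - 4) + c*(-104*n^2 - 126*n + 26) + 80*n^3 - 266*n^2 + 80*n - 6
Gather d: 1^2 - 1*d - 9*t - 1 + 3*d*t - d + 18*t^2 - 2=d*(3*t - 2) + 18*t^2 - 9*t - 2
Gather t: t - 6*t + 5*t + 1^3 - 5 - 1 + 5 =0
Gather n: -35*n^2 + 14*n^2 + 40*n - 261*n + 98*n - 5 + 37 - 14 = -21*n^2 - 123*n + 18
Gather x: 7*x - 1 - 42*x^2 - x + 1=-42*x^2 + 6*x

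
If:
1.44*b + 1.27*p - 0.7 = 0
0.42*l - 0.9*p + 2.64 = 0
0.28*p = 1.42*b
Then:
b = 0.09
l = -5.32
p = 0.45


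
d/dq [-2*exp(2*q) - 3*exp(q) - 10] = (-4*exp(q) - 3)*exp(q)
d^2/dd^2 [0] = 0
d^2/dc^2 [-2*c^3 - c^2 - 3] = -12*c - 2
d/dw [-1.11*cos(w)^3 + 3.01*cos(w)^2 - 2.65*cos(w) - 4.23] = (3.33*cos(w)^2 - 6.02*cos(w) + 2.65)*sin(w)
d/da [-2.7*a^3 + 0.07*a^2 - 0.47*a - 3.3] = -8.1*a^2 + 0.14*a - 0.47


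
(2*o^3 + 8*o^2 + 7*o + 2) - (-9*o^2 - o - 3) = 2*o^3 + 17*o^2 + 8*o + 5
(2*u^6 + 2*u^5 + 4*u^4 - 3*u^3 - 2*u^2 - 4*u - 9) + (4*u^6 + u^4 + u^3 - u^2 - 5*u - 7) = 6*u^6 + 2*u^5 + 5*u^4 - 2*u^3 - 3*u^2 - 9*u - 16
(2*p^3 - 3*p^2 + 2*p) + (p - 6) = 2*p^3 - 3*p^2 + 3*p - 6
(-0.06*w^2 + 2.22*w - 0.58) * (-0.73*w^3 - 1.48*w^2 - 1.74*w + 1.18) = 0.0438*w^5 - 1.5318*w^4 - 2.7578*w^3 - 3.0752*w^2 + 3.6288*w - 0.6844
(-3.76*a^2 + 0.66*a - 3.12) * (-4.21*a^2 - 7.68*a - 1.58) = 15.8296*a^4 + 26.0982*a^3 + 14.0072*a^2 + 22.9188*a + 4.9296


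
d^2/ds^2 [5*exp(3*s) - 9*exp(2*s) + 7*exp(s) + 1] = (45*exp(2*s) - 36*exp(s) + 7)*exp(s)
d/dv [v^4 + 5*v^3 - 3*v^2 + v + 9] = 4*v^3 + 15*v^2 - 6*v + 1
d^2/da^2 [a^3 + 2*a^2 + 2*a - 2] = 6*a + 4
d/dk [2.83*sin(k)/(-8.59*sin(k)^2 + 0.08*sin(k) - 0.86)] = (24.3097*sin(k)^2 - 2.4338)*cos(k)/(73.7881*sin(k)^4 - 1.3744*sin(k)^3 + 14.7812*sin(k)^2 - 0.1376*sin(k) + 0.7396)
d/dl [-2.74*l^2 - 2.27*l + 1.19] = -5.48*l - 2.27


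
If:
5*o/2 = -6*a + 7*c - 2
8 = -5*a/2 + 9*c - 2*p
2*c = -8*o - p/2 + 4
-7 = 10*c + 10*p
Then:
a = 3949/15145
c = 19969/30290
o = 6363/15145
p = -20586/15145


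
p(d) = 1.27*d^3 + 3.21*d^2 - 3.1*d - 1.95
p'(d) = 3.81*d^2 + 6.42*d - 3.1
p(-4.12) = -23.51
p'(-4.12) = 35.12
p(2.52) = 30.95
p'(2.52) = 37.27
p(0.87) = -1.38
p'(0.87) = 5.37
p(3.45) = 77.71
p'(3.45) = 64.40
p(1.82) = 10.70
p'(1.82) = 21.20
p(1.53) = 5.37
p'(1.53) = 15.64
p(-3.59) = -8.21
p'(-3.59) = 22.96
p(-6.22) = -164.09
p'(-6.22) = 104.37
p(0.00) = -1.95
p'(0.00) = -3.10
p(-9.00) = -639.87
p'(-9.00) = 247.73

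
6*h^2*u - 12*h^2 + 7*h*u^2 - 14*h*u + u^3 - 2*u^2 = (h + u)*(6*h + u)*(u - 2)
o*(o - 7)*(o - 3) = o^3 - 10*o^2 + 21*o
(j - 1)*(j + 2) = j^2 + j - 2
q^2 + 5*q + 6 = (q + 2)*(q + 3)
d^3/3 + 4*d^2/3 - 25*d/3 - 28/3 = (d/3 + 1/3)*(d - 4)*(d + 7)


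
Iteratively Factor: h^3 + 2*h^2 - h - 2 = (h + 1)*(h^2 + h - 2) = (h - 1)*(h + 1)*(h + 2)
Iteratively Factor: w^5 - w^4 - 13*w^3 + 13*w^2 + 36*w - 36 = (w + 2)*(w^4 - 3*w^3 - 7*w^2 + 27*w - 18) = (w - 2)*(w + 2)*(w^3 - w^2 - 9*w + 9) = (w - 3)*(w - 2)*(w + 2)*(w^2 + 2*w - 3) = (w - 3)*(w - 2)*(w - 1)*(w + 2)*(w + 3)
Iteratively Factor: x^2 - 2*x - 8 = (x + 2)*(x - 4)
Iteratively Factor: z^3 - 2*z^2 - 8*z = (z - 4)*(z^2 + 2*z) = z*(z - 4)*(z + 2)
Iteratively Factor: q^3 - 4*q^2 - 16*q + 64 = (q - 4)*(q^2 - 16) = (q - 4)*(q + 4)*(q - 4)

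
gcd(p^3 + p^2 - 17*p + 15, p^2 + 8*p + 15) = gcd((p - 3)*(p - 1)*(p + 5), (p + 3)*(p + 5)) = p + 5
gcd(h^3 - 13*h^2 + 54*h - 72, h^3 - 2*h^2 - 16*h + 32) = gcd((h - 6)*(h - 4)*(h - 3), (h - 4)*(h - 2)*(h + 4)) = h - 4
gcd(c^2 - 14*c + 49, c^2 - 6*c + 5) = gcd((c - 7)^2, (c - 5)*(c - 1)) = 1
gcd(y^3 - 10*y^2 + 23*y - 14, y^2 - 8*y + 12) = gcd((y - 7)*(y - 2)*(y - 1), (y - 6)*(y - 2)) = y - 2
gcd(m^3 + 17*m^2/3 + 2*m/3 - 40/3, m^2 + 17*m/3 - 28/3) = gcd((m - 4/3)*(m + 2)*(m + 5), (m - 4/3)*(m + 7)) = m - 4/3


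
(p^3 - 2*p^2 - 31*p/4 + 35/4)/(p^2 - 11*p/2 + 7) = (2*p^2 + 3*p - 5)/(2*(p - 2))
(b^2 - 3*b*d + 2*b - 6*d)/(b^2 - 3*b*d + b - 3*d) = (b + 2)/(b + 1)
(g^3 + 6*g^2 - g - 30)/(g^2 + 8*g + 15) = g - 2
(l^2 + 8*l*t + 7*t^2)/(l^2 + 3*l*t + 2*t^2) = (l + 7*t)/(l + 2*t)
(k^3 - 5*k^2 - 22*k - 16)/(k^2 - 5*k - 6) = (k^2 - 6*k - 16)/(k - 6)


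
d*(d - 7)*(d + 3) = d^3 - 4*d^2 - 21*d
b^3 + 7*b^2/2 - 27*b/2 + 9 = (b - 3/2)*(b - 1)*(b + 6)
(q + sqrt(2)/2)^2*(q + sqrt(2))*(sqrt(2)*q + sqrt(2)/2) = sqrt(2)*q^4 + sqrt(2)*q^3/2 + 4*q^3 + 2*q^2 + 5*sqrt(2)*q^2/2 + q + 5*sqrt(2)*q/4 + 1/2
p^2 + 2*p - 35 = (p - 5)*(p + 7)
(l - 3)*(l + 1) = l^2 - 2*l - 3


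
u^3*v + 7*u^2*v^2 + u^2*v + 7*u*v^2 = u*(u + 7*v)*(u*v + v)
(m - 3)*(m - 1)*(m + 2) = m^3 - 2*m^2 - 5*m + 6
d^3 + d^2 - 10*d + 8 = (d - 2)*(d - 1)*(d + 4)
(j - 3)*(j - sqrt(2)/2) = j^2 - 3*j - sqrt(2)*j/2 + 3*sqrt(2)/2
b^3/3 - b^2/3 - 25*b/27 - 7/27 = (b/3 + 1/3)*(b - 7/3)*(b + 1/3)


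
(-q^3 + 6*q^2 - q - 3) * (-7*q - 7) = 7*q^4 - 35*q^3 - 35*q^2 + 28*q + 21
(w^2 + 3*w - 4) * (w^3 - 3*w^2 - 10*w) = w^5 - 23*w^3 - 18*w^2 + 40*w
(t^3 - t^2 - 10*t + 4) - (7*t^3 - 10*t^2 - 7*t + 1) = -6*t^3 + 9*t^2 - 3*t + 3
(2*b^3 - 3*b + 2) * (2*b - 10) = 4*b^4 - 20*b^3 - 6*b^2 + 34*b - 20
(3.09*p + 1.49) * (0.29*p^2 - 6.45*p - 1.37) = 0.8961*p^3 - 19.4984*p^2 - 13.8438*p - 2.0413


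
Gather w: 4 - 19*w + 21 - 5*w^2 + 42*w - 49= -5*w^2 + 23*w - 24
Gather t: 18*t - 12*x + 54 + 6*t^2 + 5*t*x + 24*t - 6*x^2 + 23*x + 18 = 6*t^2 + t*(5*x + 42) - 6*x^2 + 11*x + 72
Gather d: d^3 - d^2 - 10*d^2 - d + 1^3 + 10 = d^3 - 11*d^2 - d + 11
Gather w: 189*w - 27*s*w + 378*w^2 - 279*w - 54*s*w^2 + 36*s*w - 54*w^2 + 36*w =w^2*(324 - 54*s) + w*(9*s - 54)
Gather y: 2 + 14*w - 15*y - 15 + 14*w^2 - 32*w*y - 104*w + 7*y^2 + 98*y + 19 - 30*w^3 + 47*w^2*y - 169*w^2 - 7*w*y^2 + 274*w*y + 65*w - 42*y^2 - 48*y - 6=-30*w^3 - 155*w^2 - 25*w + y^2*(-7*w - 35) + y*(47*w^2 + 242*w + 35)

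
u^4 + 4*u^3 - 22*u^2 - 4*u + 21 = (u - 3)*(u - 1)*(u + 1)*(u + 7)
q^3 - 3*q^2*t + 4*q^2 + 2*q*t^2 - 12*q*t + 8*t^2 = (q + 4)*(q - 2*t)*(q - t)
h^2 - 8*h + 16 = (h - 4)^2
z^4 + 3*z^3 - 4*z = z*(z - 1)*(z + 2)^2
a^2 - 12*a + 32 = (a - 8)*(a - 4)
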